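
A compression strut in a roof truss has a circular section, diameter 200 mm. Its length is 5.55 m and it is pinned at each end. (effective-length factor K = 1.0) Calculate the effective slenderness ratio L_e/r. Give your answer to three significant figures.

λ ≈ 111

For a solid circle r = d/4 = 200/4 = 50.00 mm
L_e = K·L = 1 × 5.55 m = 5.550 m = 5550.0 mm
λ = L_e / r_min = 5550.0 / 50.00 = 111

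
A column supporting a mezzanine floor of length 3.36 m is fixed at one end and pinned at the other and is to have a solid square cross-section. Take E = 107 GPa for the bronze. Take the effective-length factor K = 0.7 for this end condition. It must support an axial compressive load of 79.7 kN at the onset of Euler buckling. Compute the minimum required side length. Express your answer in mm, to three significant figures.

L_e = K·L = 0.7 × 3.36 = 2.352 m
Required I = P_cr·L_e²/(π²E) = 7.970×10^4 × 2.352² / (π² × 1.07×10^11) = 4.175×10^-7 m⁴
I_req = 4.175×10^5 mm⁴
Solid square: I = a⁴/12  ⇒  a = (12I)^(1/4) = (12×4.175×10^5)^(1/4) = 47.3 mm

a ≈ 47.3 mm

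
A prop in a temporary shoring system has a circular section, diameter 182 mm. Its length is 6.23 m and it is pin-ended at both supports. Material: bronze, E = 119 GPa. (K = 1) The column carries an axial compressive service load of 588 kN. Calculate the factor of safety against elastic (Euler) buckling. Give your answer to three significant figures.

I = πd⁴/64 = π×182⁴/64 = 5.386×10^7 mm⁴
I = 5.386×10^7 mm⁴ = 5.386×10^-5 m⁴
Effective length L_e = K·L = 1 × 6.23 = 6.230 m
P_cr = π²EI / L_e² = π² × 119×10⁹ × 5.386×10^-5 / 6.230² = 1.630×10^6 N
Factor of safety n = P_cr / P = 1629.8 / 588 = 2.77

n ≈ 2.77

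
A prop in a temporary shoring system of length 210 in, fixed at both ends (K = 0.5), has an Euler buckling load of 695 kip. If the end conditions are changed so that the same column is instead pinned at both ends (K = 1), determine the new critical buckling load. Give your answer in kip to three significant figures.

P_cr ≈ 174 kip

P_cr ∝ 1/K², so P_cr,new = P_cr,old × (K_old/K_new)² = 695 × (0.5/1)²
= 695 × 0.2500 = 174 kip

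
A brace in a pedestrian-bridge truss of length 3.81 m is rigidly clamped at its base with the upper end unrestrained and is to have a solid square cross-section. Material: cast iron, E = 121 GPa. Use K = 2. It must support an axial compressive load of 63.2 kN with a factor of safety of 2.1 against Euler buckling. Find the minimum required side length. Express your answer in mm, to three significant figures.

a ≈ 93.8 mm

Required P_cr = n·P = 2.1 × 63.2 = 132.7 kN
L_e = K·L = 2 × 3.81 = 7.620 m
Required I = P_cr·L_e²/(π²E) = 1.327×10^5 × 7.620² / (π² × 1.21×10^11) = 6.453×10^-6 m⁴
I_req = 6.453×10^6 mm⁴
Solid square: I = a⁴/12  ⇒  a = (12I)^(1/4) = (12×6.453×10^6)^(1/4) = 93.8 mm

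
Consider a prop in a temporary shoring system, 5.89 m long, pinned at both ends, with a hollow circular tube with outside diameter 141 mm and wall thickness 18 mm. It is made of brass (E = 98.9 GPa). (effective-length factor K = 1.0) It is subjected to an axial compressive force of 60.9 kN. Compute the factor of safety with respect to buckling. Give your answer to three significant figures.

Inner diameter d_i = 141 − 2×18 = 105.0 mm
I = π(d_o⁴ − d_i⁴)/64 = π(141⁴ − 105.0⁴)/64 = 1.344×10^7 mm⁴
I = 1.344×10^7 mm⁴ = 1.344×10^-5 m⁴
Effective length L_e = K·L = 1 × 5.89 = 5.890 m
P_cr = π²EI / L_e² = π² × 98.9×10⁹ × 1.344×10^-5 / 5.890² = 3.780×10^5 N
Factor of safety n = P_cr / P = 378.02 / 60.9 = 6.21

n ≈ 6.21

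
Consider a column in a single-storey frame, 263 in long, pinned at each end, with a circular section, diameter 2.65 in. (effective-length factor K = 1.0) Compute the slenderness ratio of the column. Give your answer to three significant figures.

For a solid circle r = d/4 = 2.65/4 = 0.6625 in
L_e = K·L = 1 × 263 = 263.0 in
λ = L_e / r_min = 263.00 / 0.6625 = 397

λ ≈ 397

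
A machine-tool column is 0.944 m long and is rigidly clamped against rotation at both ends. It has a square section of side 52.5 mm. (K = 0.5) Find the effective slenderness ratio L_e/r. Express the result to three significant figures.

λ ≈ 31.1

For a square r = a/√12 = 52.5/√12 = 15.16 mm
L_e = K·L = 0.5 × 0.944 m = 0.4720 m = 472.00 mm
λ = L_e / r_min = 472.00 / 15.16 = 31.1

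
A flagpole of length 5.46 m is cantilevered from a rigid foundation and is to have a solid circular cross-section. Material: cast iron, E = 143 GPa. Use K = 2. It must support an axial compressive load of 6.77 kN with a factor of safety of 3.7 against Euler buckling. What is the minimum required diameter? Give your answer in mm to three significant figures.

Required P_cr = n·P = 3.7 × 6.77 = 25.05 kN
L_e = K·L = 2 × 5.46 = 10.92 m
Required I = P_cr·L_e²/(π²E) = 2.505×10^4 × 10.92² / (π² × 1.43×10^11) = 2.116×10^-6 m⁴
I_req = 2.116×10^6 mm⁴
Solid circle: I = πd⁴/64  ⇒  d = (64I/π)^(1/4) = (64×2.116×10^6/π)^(1/4) = 81.0 mm

d ≈ 81.0 mm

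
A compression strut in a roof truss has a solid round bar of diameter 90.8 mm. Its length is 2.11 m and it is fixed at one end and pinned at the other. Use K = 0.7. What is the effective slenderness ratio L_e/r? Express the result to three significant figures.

λ ≈ 65.1

For a solid circle r = d/4 = 90.8/4 = 22.70 mm
L_e = K·L = 0.7 × 2.11 m = 1.477 m = 1477.0 mm
λ = L_e / r_min = 1477.0 / 22.70 = 65.1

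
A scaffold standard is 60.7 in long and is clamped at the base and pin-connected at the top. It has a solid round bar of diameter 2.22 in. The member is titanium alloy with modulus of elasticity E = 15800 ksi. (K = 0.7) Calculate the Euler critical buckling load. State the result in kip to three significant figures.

I = πd⁴/64 = π×2.22⁴/64 = 1.192 in⁴
Effective length L_e = K·L = 0.7 × 60.7 = 42.49 in
P_cr = π²EI / L_e² = π² × 15800×10³ × 1.192 / 42.49² = 1.030×10^5 lb

P_cr ≈ 103 kip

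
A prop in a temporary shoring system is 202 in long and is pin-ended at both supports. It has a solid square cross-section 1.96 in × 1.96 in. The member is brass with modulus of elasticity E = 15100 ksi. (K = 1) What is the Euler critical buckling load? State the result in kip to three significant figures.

I = a⁴/12 = 1.96⁴/12 = 1.230 in⁴
Effective length L_e = K·L = 1 × 202 = 202.0 in
P_cr = π²EI / L_e² = π² × 15100×10³ × 1.230 / 202.0² = 4.492×10^3 lb

P_cr ≈ 4.49 kip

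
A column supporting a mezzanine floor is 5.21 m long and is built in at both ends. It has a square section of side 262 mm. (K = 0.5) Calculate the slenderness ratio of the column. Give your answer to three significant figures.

For a square r = a/√12 = 262/√12 = 75.63 mm
L_e = K·L = 0.5 × 5.21 m = 2.605 m = 2605.0 mm
λ = L_e / r_min = 2605.0 / 75.63 = 34.4

λ ≈ 34.4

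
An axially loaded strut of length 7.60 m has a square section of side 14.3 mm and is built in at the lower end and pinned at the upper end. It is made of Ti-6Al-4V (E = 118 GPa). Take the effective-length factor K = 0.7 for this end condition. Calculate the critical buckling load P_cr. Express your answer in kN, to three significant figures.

I = a⁴/12 = 14.3⁴/12 = 3.485×10^3 mm⁴
I = 3.485×10^3 mm⁴ = 3.485×10^-9 m⁴
Effective length L_e = K·L = 0.7 × 7.60 = 5.320 m
P_cr = π²EI / L_e² = π² × 118×10⁹ × 3.485×10^-9 / 5.320² = 143.4 N

P_cr ≈ 0.143 kN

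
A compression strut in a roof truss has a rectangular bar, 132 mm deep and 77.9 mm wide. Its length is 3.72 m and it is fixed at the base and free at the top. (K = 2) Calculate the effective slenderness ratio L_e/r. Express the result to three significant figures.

For a rectangle r_min = b/√12 = 77.9/√12 = 22.49 mm
L_e = K·L = 2 × 3.72 m = 7.440 m = 7440.0 mm
λ = L_e / r_min = 7440.0 / 22.49 = 331

λ ≈ 331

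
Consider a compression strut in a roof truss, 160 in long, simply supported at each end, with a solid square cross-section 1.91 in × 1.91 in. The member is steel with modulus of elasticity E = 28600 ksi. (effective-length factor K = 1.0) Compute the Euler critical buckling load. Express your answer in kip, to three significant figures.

I = a⁴/12 = 1.91⁴/12 = 1.109 in⁴
Effective length L_e = K·L = 1 × 160 = 160.0 in
P_cr = π²EI / L_e² = π² × 28600×10³ × 1.109 / 160.0² = 1.223×10^4 lb

P_cr ≈ 12.2 kip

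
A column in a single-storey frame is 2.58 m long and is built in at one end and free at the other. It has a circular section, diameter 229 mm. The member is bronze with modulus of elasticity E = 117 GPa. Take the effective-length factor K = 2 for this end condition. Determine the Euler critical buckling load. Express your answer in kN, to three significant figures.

P_cr ≈ 5850 kN

I = πd⁴/64 = π×229⁴/64 = 1.350×10^8 mm⁴
I = 1.350×10^8 mm⁴ = 1.350×10^-4 m⁴
Effective length L_e = K·L = 2 × 2.58 = 5.160 m
P_cr = π²EI / L_e² = π² × 117×10⁹ × 1.350×10^-4 / 5.160² = 5.855×10^6 N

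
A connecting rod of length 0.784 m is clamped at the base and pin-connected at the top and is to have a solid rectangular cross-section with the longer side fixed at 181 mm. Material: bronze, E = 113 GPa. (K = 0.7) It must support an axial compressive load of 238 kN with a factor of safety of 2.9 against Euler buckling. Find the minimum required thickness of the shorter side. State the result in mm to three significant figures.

b ≈ 23.1 mm

Required P_cr = n·P = 2.9 × 238 = 690.2 kN
L_e = K·L = 0.7 × 0.784 = 0.5488 m
Required I = P_cr·L_e²/(π²E) = 6.902×10^5 × 0.5488² / (π² × 1.13×10^11) = 1.864×10^-7 m⁴
I_req = 1.864×10^5 mm⁴
Rectangle, weak axis: I_min = h·b³/12 with h = 181 mm fixed  ⇒  b = (12I/h)^(1/3) = 23.1 mm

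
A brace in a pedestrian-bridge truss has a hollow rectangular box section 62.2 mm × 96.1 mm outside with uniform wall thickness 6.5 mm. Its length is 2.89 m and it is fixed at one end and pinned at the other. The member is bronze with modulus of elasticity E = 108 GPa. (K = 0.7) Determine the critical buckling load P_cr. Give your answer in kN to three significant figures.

Inner dimensions: h_i = 96.1 − 2×6.5 = 83.10 mm, b_i = 62.2 − 2×6.5 = 49.20 mm
Weak-axis I_min = (h_o·b_o³ − h_i·b_i³)/12 with b_o = 62.2, b_i = 49.20 mm (shorter outer/inner sides).
I_min = (96.1×62.2³ − 83.10×49.20³)/12 = 1.102×10^6 mm⁴
I = 1.102×10^6 mm⁴ = 1.102×10^-6 m⁴
Effective length L_e = K·L = 0.7 × 2.89 = 2.023 m
P_cr = π²EI / L_e² = π² × 108×10⁹ × 1.102×10^-6 / 2.023² = 2.871×10^5 N

P_cr ≈ 287 kN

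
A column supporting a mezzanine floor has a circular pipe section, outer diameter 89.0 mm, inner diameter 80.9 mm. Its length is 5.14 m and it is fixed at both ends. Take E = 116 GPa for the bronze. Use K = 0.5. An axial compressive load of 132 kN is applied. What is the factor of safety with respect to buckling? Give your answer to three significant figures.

d_o = 89.0 mm, d_i = 80.9 mm
I = π(d_o⁴ − d_i⁴)/64 = π(89.0⁴ − 80.90⁴)/64 = 9.772×10^5 mm⁴
I = 9.772×10^5 mm⁴ = 9.772×10^-7 m⁴
Effective length L_e = K·L = 0.5 × 5.14 = 2.570 m
P_cr = π²EI / L_e² = π² × 116×10⁹ × 9.772×10^-7 / 2.570² = 1.694×10^5 N
Factor of safety n = P_cr / P = 169.39 / 132 = 1.28

n ≈ 1.28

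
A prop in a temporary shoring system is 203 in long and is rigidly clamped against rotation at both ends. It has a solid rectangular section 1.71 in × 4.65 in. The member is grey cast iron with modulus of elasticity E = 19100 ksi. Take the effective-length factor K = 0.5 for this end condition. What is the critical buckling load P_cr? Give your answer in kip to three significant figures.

P_cr ≈ 35.5 kip

Buckling occurs about the weak axis: I_min = h·b³/12 with b = 1.71 in (the shorter side).
I_min = 4.65×1.71³/12 = 1.938 in⁴
Effective length L_e = K·L = 0.5 × 203 = 101.5 in
P_cr = π²EI / L_e² = π² × 19100×10³ × 1.938 / 101.5² = 3.545×10^4 lb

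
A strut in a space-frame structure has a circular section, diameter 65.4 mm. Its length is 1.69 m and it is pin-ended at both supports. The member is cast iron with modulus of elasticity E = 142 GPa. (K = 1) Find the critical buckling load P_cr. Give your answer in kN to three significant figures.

I = πd⁴/64 = π×65.4⁴/64 = 8.980×10^5 mm⁴
I = 8.980×10^5 mm⁴ = 8.980×10^-7 m⁴
Effective length L_e = K·L = 1 × 1.69 = 1.690 m
P_cr = π²EI / L_e² = π² × 142×10⁹ × 8.980×10^-7 / 1.690² = 4.407×10^5 N

P_cr ≈ 441 kN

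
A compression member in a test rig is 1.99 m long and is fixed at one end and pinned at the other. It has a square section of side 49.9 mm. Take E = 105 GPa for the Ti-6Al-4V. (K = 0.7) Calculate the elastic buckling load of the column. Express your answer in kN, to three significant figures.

P_cr ≈ 276 kN

I = a⁴/12 = 49.9⁴/12 = 5.167×10^5 mm⁴
I = 5.167×10^5 mm⁴ = 5.167×10^-7 m⁴
Effective length L_e = K·L = 0.7 × 1.99 = 1.393 m
P_cr = π²EI / L_e² = π² × 105×10⁹ × 5.167×10^-7 / 1.393² = 2.759×10^5 N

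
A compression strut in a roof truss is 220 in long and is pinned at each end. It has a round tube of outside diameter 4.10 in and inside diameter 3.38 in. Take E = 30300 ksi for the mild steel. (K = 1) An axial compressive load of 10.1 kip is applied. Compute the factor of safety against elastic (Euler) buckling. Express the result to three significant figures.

n ≈ 4.57

d_o = 4.10 in, d_i = 3.38 in
I = π(d_o⁴ − d_i⁴)/64 = π(4.10⁴ − 3.380⁴)/64 = 7.464 in⁴
Effective length L_e = K·L = 1 × 220 = 220.0 in
P_cr = π²EI / L_e² = π² × 30300×10³ × 7.464 / 220.0² = 4.612×10^4 lb
Factor of safety n = P_cr / P = 46.119 / 10.1 = 4.57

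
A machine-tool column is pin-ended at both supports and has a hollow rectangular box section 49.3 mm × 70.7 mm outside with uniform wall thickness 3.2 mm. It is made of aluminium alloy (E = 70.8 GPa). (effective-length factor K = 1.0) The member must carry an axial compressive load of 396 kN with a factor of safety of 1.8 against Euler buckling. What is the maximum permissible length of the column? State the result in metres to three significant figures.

L_max ≈ 0.527 m

Inner dimensions: h_i = 70.7 − 2×3.2 = 64.30 mm, b_i = 49.3 − 2×3.2 = 42.90 mm
Weak-axis I_min = (h_o·b_o³ − h_i·b_i³)/12 with b_o = 49.3, b_i = 42.90 mm (shorter outer/inner sides).
I_min = (70.7×49.3³ − 64.30×42.90³)/12 = 2.829×10^5 mm⁴
I = 2.829×10^-7 m⁴
Required critical load P_cr = n·P = 1.8 × 396 = 712.8 kN = 7.128×10^5 N
From P_cr = π²EI/(K·L)²:  L = (1/K)·√(π²EI/P_cr) = (1/1)·√(π²×7.08×10^10×2.829×10^-7/7.128×10^5)
L = 0.527 m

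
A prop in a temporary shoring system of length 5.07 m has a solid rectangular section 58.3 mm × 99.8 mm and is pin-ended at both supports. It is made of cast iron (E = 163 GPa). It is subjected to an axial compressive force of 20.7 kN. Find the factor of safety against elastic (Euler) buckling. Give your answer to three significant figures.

Buckling occurs about the weak axis: I_min = h·b³/12 with b = 58.3 mm (the shorter side).
I_min = 99.8×58.3³/12 = 1.648×10^6 mm⁴
I = 1.648×10^6 mm⁴ = 1.648×10^-6 m⁴
Effective length L_e = K·L = 1 × 5.07 = 5.070 m
P_cr = π²EI / L_e² = π² × 163×10⁹ × 1.648×10^-6 / 5.070² = 1.031×10^5 N
Factor of safety n = P_cr / P = 103.14 / 20.7 = 4.98

n ≈ 4.98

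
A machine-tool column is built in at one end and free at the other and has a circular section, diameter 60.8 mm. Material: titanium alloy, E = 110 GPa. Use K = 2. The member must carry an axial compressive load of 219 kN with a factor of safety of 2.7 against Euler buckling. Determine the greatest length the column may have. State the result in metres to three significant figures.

L_max ≈ 0.555 m

I = πd⁴/64 = π×60.8⁴/64 = 6.708×10^5 mm⁴
I = 6.708×10^-7 m⁴
Required critical load P_cr = n·P = 2.7 × 219 = 591.3 kN = 5.913×10^5 N
From P_cr = π²EI/(K·L)²:  L = (1/K)·√(π²EI/P_cr) = (1/2)·√(π²×1.10×10^11×6.708×10^-7/5.913×10^5)
L = 0.555 m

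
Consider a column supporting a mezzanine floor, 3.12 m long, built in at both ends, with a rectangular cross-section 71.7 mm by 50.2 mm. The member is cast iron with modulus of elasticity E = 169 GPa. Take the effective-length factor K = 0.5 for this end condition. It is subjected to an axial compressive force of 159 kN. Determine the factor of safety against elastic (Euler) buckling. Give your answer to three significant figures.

n ≈ 3.26

Buckling occurs about the weak axis: I_min = h·b³/12 with b = 50.2 mm (the shorter side).
I_min = 71.7×50.2³/12 = 7.559×10^5 mm⁴
I = 7.559×10^5 mm⁴ = 7.559×10^-7 m⁴
Effective length L_e = K·L = 0.5 × 3.12 = 1.560 m
P_cr = π²EI / L_e² = π² × 169×10⁹ × 7.559×10^-7 / 1.560² = 5.181×10^5 N
Factor of safety n = P_cr / P = 518.07 / 159 = 3.26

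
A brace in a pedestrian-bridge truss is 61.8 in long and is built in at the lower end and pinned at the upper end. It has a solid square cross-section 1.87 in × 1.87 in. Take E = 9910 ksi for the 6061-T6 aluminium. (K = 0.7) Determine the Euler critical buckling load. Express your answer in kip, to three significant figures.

I = a⁴/12 = 1.87⁴/12 = 1.019 in⁴
Effective length L_e = K·L = 0.7 × 61.8 = 43.26 in
P_cr = π²EI / L_e² = π² × 9910×10³ × 1.019 / 43.26² = 5.326×10^4 lb

P_cr ≈ 53.3 kip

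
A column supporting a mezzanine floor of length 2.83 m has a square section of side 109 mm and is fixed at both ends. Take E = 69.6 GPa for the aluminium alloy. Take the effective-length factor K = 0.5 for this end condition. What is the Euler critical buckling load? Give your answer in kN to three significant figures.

P_cr ≈ 4040 kN

I = a⁴/12 = 109⁴/12 = 1.176×10^7 mm⁴
I = 1.176×10^7 mm⁴ = 1.176×10^-5 m⁴
Effective length L_e = K·L = 0.5 × 2.83 = 1.415 m
P_cr = π²EI / L_e² = π² × 69.6×10⁹ × 1.176×10^-5 / 1.415² = 4.036×10^6 N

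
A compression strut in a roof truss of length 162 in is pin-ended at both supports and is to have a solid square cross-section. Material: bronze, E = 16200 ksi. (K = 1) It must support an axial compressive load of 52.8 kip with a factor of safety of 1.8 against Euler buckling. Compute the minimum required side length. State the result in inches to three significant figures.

Required P_cr = n·P = 1.8 × 52.8 = 95.04 kip
L_e = K·L = 1 × 162 = 162.0 in
Required I = P_cr·L_e²/(π²E) = 9.504×10^4 × 162.0² / (π² × 1.62×10^7) = 15.60 in⁴
Solid square: I = a⁴/12  ⇒  a = (12I)^(1/4) = (12×15.60)^(1/4) = 3.70 in

a ≈ 3.70 in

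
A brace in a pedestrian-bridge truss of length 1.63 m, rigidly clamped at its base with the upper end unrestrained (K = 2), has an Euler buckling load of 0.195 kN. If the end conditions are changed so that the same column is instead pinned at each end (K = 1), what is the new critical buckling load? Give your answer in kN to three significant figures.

P_cr ≈ 0.780 kN

P_cr ∝ 1/K², so P_cr,new = P_cr,old × (K_old/K_new)² = 0.195 × (2/1)²
= 0.195 × 4.000 = 0.780 kN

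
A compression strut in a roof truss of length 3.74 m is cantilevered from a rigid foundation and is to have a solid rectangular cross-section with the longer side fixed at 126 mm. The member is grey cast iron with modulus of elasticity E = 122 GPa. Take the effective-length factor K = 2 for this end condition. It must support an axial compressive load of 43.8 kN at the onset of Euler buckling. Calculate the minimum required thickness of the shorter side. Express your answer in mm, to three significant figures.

L_e = K·L = 2 × 3.74 = 7.480 m
Required I = P_cr·L_e²/(π²E) = 4.380×10^4 × 7.480² / (π² × 1.22×10^11) = 2.035×10^-6 m⁴
I_req = 2.035×10^6 mm⁴
Rectangle, weak axis: I_min = h·b³/12 with h = 126 mm fixed  ⇒  b = (12I/h)^(1/3) = 57.9 mm

b ≈ 57.9 mm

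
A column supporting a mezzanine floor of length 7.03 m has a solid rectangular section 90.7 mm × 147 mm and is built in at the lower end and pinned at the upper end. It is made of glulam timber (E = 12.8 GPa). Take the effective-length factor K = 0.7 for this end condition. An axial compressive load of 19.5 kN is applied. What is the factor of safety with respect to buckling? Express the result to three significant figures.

n ≈ 2.45

Buckling occurs about the weak axis: I_min = h·b³/12 with b = 90.7 mm (the shorter side).
I_min = 147×90.7³/12 = 9.140×10^6 mm⁴
I = 9.140×10^6 mm⁴ = 9.140×10^-6 m⁴
Effective length L_e = K·L = 0.7 × 7.03 = 4.921 m
P_cr = π²EI / L_e² = π² × 12.8×10⁹ × 9.140×10^-6 / 4.921² = 4.768×10^4 N
Factor of safety n = P_cr / P = 47.683 / 19.5 = 2.45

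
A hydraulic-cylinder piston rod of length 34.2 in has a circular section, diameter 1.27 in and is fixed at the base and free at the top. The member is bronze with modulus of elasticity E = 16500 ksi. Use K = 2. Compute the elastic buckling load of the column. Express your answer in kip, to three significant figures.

I = πd⁴/64 = π×1.27⁴/64 = 0.1277 in⁴
Effective length L_e = K·L = 2 × 34.2 = 68.40 in
P_cr = π²EI / L_e² = π² × 16500×10³ × 0.1277 / 68.40² = 4.445×10^3 lb

P_cr ≈ 4.44 kip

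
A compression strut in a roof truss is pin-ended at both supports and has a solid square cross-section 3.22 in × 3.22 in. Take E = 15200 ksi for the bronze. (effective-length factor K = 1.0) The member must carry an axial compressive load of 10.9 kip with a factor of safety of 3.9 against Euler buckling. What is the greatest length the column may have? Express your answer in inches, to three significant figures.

I = a⁴/12 = 3.22⁴/12 = 8.959 in⁴
Required critical load P_cr = n·P = 3.9 × 10.9 = 42.51 kip = 4.251×10^4 lb
From P_cr = π²EI/(K·L)²:  L = (1/K)·√(π²EI/P_cr) = (1/1)·√(π²×1.52×10^7×8.959/4.251×10^4)
L = 178 in

L_max ≈ 178 in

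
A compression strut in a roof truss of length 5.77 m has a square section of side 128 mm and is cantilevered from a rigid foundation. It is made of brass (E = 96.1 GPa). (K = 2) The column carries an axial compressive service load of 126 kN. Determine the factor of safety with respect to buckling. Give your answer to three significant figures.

I = a⁴/12 = 128⁴/12 = 2.237×10^7 mm⁴
I = 2.237×10^7 mm⁴ = 2.237×10^-5 m⁴
Effective length L_e = K·L = 2 × 5.77 = 11.54 m
P_cr = π²EI / L_e² = π² × 96.1×10⁹ × 2.237×10^-5 / 11.54² = 1.593×10^5 N
Factor of safety n = P_cr / P = 159.32 / 126 = 1.26

n ≈ 1.26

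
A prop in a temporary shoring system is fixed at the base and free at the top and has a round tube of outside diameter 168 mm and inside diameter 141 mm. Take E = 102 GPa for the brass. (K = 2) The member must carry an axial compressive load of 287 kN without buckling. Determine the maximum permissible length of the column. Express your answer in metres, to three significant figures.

d_o = 168 mm, d_i = 141 mm
I = π(d_o⁴ − d_i⁴)/64 = π(168⁴ − 141.0⁴)/64 = 1.970×10^7 mm⁴
I = 1.970×10^-5 m⁴
At the buckling limit P_cr = P = 2.870×10^5 N
From P_cr = π²EI/(K·L)²:  L = (1/K)·√(π²EI/P_cr) = (1/2)·√(π²×1.02×10^11×1.970×10^-5/2.870×10^5)
L = 4.16 m

L_max ≈ 4.16 m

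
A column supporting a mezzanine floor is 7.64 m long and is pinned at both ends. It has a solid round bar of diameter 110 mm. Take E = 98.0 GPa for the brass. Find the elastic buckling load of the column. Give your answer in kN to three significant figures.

P_cr ≈ 119 kN

I = πd⁴/64 = π×110⁴/64 = 7.187×10^6 mm⁴
I = 7.187×10^6 mm⁴ = 7.187×10^-6 m⁴
Effective length L_e = K·L = 1 × 7.64 = 7.640 m
P_cr = π²EI / L_e² = π² × 98.0×10⁹ × 7.187×10^-6 / 7.640² = 1.191×10^5 N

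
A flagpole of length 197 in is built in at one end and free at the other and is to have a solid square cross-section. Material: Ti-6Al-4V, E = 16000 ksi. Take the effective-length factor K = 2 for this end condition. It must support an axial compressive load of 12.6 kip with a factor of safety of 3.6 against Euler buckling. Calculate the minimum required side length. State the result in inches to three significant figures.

Required P_cr = n·P = 3.6 × 12.6 = 45.36 kip
L_e = K·L = 2 × 197 = 394.0 in
Required I = P_cr·L_e²/(π²E) = 4.536×10^4 × 394.0² / (π² × 1.60×10^7) = 44.59 in⁴
Solid square: I = a⁴/12  ⇒  a = (12I)^(1/4) = (12×44.59)^(1/4) = 4.81 in

a ≈ 4.81 in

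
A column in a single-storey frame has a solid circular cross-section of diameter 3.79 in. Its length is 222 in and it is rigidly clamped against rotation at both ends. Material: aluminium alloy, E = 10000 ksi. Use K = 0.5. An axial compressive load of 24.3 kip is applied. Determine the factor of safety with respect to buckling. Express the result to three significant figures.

n ≈ 3.34

I = πd⁴/64 = π×3.79⁴/64 = 10.13 in⁴
Effective length L_e = K·L = 0.5 × 222 = 111.0 in
P_cr = π²EI / L_e² = π² × 10000×10³ × 10.13 / 111.0² = 8.113×10^4 lb
Factor of safety n = P_cr / P = 81.130 / 24.3 = 3.34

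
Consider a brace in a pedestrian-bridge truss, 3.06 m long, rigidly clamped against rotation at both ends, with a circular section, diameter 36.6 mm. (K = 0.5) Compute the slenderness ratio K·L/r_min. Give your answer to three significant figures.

I = πd⁴/64 = π×36.6⁴/64 = 8.808×10^4 mm⁴
A = 1.052×10^3 mm²;  r_min = √(I/A) = √(8.808×10^4/1.052×10^3) = 9.150 mm
L_e = K·L = 0.5 × 3.06 m = 1.530 m = 1530.0 mm
λ = L_e / r_min = 1530.0 / 9.150 = 167

λ ≈ 167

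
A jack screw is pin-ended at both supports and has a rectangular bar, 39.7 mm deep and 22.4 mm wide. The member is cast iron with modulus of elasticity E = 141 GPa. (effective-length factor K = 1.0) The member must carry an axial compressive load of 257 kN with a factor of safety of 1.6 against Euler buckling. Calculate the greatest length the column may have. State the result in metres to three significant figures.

Buckling occurs about the weak axis: I_min = h·b³/12 with b = 22.4 mm (the shorter side).
I_min = 39.7×22.4³/12 = 3.718×10^4 mm⁴
I = 3.718×10^-8 m⁴
Required critical load P_cr = n·P = 1.6 × 257 = 411.2 kN = 4.112×10^5 N
From P_cr = π²EI/(K·L)²:  L = (1/K)·√(π²EI/P_cr) = (1/1)·√(π²×1.41×10^11×3.718×10^-8/4.112×10^5)
L = 0.355 m

L_max ≈ 0.355 m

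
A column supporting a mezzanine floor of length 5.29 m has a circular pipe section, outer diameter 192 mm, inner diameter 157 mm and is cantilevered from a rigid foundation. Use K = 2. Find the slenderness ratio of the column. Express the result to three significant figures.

d_o = 192 mm, d_i = 157 mm
I = π(d_o⁴ − d_i⁴)/64 = π(192⁴ − 157.0⁴)/64 = 3.688×10^7 mm⁴
A = 9.594×10^3 mm²;  r_min = √(I/A) = √(3.688×10^7/9.594×10^3) = 62.00 mm
L_e = K·L = 2 × 5.29 m = 10.58 m = 10580 mm
λ = L_e / r_min = 10580 / 62.00 = 171

λ ≈ 171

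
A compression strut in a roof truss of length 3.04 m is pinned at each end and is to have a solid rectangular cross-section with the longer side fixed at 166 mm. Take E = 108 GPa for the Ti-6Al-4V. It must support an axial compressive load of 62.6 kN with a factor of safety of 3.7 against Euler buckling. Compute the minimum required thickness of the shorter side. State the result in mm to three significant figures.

b ≈ 52.6 mm

Required P_cr = n·P = 3.7 × 62.6 = 231.6 kN
L_e = K·L = 1 × 3.04 = 3.040 m
Required I = P_cr·L_e²/(π²E) = 2.316×10^5 × 3.040² / (π² × 1.08×10^11) = 2.008×10^-6 m⁴
I_req = 2.008×10^6 mm⁴
Rectangle, weak axis: I_min = h·b³/12 with h = 166 mm fixed  ⇒  b = (12I/h)^(1/3) = 52.6 mm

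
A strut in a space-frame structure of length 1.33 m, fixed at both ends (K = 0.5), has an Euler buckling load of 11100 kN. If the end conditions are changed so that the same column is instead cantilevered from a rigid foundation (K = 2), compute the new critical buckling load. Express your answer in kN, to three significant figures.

P_cr ≈ 694 kN

P_cr ∝ 1/K², so P_cr,new = P_cr,old × (K_old/K_new)² = 11100 × (0.5/2)²
= 11100 × 0.06250 = 694 kN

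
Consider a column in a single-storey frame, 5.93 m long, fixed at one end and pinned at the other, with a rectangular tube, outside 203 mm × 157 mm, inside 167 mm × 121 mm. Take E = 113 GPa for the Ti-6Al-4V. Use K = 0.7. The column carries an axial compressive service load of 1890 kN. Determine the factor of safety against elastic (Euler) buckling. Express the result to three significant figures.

Weak-axis I_min = (h_o·b_o³ − h_i·b_i³)/12 with b_o = 157, b_i = 121.0 mm (shorter outer/inner sides).
I_min = (203×157³ − 167.0×121.0³)/12 = 4.081×10^7 mm⁴
I = 4.081×10^7 mm⁴ = 4.081×10^-5 m⁴
Effective length L_e = K·L = 0.7 × 5.93 = 4.151 m
P_cr = π²EI / L_e² = π² × 113×10⁹ × 4.081×10^-5 / 4.151² = 2.642×10^6 N
Factor of safety n = P_cr / P = 2641.5 / 1890 = 1.40

n ≈ 1.40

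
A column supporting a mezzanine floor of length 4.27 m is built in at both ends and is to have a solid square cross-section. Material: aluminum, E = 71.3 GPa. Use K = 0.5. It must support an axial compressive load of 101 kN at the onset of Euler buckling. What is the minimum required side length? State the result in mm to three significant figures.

a ≈ 52.9 mm

L_e = K·L = 0.5 × 4.27 = 2.135 m
Required I = P_cr·L_e²/(π²E) = 1.010×10^5 × 2.135² / (π² × 7.13×10^10) = 6.542×10^-7 m⁴
I_req = 6.542×10^5 mm⁴
Solid square: I = a⁴/12  ⇒  a = (12I)^(1/4) = (12×6.542×10^5)^(1/4) = 52.9 mm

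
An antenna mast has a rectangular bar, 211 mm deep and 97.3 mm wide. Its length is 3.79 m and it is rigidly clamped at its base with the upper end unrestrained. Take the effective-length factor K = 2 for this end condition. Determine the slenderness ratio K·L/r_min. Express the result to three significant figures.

For a rectangle r_min = b/√12 = 97.3/√12 = 28.09 mm
L_e = K·L = 2 × 3.79 m = 7.580 m = 7580.0 mm
λ = L_e / r_min = 7580.0 / 28.09 = 270

λ ≈ 270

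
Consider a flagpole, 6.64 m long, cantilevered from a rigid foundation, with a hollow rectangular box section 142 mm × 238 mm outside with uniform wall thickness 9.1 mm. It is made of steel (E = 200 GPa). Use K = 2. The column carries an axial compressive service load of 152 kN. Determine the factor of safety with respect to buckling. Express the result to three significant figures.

n ≈ 1.62

Inner dimensions: h_i = 238 − 2×9.1 = 219.8 mm, b_i = 142 − 2×9.1 = 123.8 mm
Weak-axis I_min = (h_o·b_o³ − h_i·b_i³)/12 with b_o = 142, b_i = 123.8 mm (shorter outer/inner sides).
I_min = (238×142³ − 219.8×123.8³)/12 = 2.203×10^7 mm⁴
I = 2.203×10^7 mm⁴ = 2.203×10^-5 m⁴
Effective length L_e = K·L = 2 × 6.64 = 13.28 m
P_cr = π²EI / L_e² = π² × 200×10⁹ × 2.203×10^-5 / 13.28² = 2.466×10^5 N
Factor of safety n = P_cr / P = 246.62 / 152 = 1.62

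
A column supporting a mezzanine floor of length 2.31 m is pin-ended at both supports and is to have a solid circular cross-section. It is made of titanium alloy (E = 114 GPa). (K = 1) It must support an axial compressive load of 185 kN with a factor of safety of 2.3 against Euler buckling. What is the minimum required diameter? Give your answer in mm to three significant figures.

d ≈ 80.1 mm

Required P_cr = n·P = 2.3 × 185 = 425.5 kN
L_e = K·L = 1 × 2.31 = 2.310 m
Required I = P_cr·L_e²/(π²E) = 4.255×10^5 × 2.310² / (π² × 1.14×10^11) = 2.018×10^-6 m⁴
I_req = 2.018×10^6 mm⁴
Solid circle: I = πd⁴/64  ⇒  d = (64I/π)^(1/4) = (64×2.018×10^6/π)^(1/4) = 80.1 mm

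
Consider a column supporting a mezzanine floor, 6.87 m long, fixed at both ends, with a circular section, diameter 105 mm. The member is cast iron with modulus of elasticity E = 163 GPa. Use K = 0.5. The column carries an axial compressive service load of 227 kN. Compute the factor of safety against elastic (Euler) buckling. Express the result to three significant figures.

I = πd⁴/64 = π×105⁴/64 = 5.967×10^6 mm⁴
I = 5.967×10^6 mm⁴ = 5.967×10^-6 m⁴
Effective length L_e = K·L = 0.5 × 6.87 = 3.435 m
P_cr = π²EI / L_e² = π² × 163×10⁹ × 5.967×10^-6 / 3.435² = 8.135×10^5 N
Factor of safety n = P_cr / P = 813.51 / 227 = 3.58

n ≈ 3.58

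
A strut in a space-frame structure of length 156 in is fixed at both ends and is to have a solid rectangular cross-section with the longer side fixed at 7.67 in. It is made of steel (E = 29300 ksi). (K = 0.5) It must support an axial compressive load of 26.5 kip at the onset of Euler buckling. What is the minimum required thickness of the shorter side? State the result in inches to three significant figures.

b ≈ 0.955 in

L_e = K·L = 0.5 × 156 = 78.00 in
Required I = P_cr·L_e²/(π²E) = 2.650×10^4 × 78.00² / (π² × 2.93×10^7) = 0.5575 in⁴
Rectangle, weak axis: I_min = h·b³/12 with h = 7.67 in fixed  ⇒  b = (12I/h)^(1/3) = 0.955 in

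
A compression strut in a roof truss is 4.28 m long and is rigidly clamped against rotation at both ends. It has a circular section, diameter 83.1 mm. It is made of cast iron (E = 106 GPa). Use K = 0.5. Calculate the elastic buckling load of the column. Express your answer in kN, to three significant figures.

I = πd⁴/64 = π×83.1⁴/64 = 2.341×10^6 mm⁴
I = 2.341×10^6 mm⁴ = 2.341×10^-6 m⁴
Effective length L_e = K·L = 0.5 × 4.28 = 2.140 m
P_cr = π²EI / L_e² = π² × 106×10⁹ × 2.341×10^-6 / 2.140² = 5.348×10^5 N

P_cr ≈ 535 kN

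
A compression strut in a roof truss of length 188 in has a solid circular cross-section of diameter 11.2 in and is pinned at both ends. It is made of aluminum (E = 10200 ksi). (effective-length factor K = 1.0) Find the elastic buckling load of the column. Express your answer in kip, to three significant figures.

I = πd⁴/64 = π×11.2⁴/64 = 772.4 in⁴
Effective length L_e = K·L = 1 × 188 = 188.0 in
P_cr = π²EI / L_e² = π² × 10200×10³ × 772.4 / 188.0² = 2.200×10^6 lb

P_cr ≈ 2200 kip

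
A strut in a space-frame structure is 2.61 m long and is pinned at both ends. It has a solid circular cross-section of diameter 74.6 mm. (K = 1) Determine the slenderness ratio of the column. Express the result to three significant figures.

I = πd⁴/64 = π×74.6⁴/64 = 1.520×10^6 mm⁴
A = 4.371×10^3 mm²;  r_min = √(I/A) = √(1.520×10^6/4.371×10^3) = 18.65 mm
L_e = K·L = 1 × 2.61 m = 2.610 m = 2610.0 mm
λ = L_e / r_min = 2610.0 / 18.65 = 140

λ ≈ 140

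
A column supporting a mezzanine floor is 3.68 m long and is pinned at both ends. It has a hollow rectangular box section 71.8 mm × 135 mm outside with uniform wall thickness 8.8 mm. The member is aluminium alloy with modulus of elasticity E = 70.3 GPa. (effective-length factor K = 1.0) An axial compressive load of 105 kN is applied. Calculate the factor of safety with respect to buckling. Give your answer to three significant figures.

n ≈ 1.27

Inner dimensions: h_i = 135 − 2×8.8 = 117.4 mm, b_i = 71.8 − 2×8.8 = 54.20 mm
Weak-axis I_min = (h_o·b_o³ − h_i·b_i³)/12 with b_o = 71.8, b_i = 54.20 mm (shorter outer/inner sides).
I_min = (135×71.8³ − 117.4×54.20³)/12 = 2.606×10^6 mm⁴
I = 2.606×10^6 mm⁴ = 2.606×10^-6 m⁴
Effective length L_e = K·L = 1 × 3.68 = 3.680 m
P_cr = π²EI / L_e² = π² × 70.3×10⁹ × 2.606×10^-6 / 3.680² = 1.335×10^5 N
Factor of safety n = P_cr / P = 133.54 / 105 = 1.27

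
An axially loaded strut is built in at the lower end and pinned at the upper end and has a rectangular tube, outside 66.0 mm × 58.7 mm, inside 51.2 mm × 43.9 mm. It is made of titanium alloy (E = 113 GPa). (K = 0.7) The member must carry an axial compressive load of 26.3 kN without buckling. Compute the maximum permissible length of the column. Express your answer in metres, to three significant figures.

Weak-axis I_min = (h_o·b_o³ − h_i·b_i³)/12 with b_o = 58.7, b_i = 43.90 mm (shorter outer/inner sides).
I_min = (66.0×58.7³ − 51.20×43.90³)/12 = 7.515×10^5 mm⁴
I = 7.515×10^-7 m⁴
At the buckling limit P_cr = P = 2.630×10^4 N
From P_cr = π²EI/(K·L)²:  L = (1/K)·√(π²EI/P_cr) = (1/0.7)·√(π²×1.13×10^11×7.515×10^-7/2.630×10^4)
L = 8.06 m

L_max ≈ 8.06 m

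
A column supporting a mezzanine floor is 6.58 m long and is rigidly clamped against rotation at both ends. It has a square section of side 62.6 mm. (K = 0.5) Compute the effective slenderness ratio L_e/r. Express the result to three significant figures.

λ ≈ 182

I = a⁴/12 = 62.6⁴/12 = 1.280×10^6 mm⁴
A = 3.919×10^3 mm²;  r_min = √(I/A) = √(1.280×10^6/3.919×10^3) = 18.07 mm
L_e = K·L = 0.5 × 6.58 m = 3.290 m = 3290.0 mm
λ = L_e / r_min = 3290.0 / 18.07 = 182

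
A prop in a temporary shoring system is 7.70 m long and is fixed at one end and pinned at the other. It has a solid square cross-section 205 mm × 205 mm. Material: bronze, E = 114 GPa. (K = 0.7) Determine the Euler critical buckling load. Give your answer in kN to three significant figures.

I = a⁴/12 = 205⁴/12 = 1.472×10^8 mm⁴
I = 1.472×10^8 mm⁴ = 1.472×10^-4 m⁴
Effective length L_e = K·L = 0.7 × 7.70 = 5.390 m
P_cr = π²EI / L_e² = π² × 114×10⁹ × 1.472×10^-4 / 5.390² = 5.700×10^6 N

P_cr ≈ 5700 kN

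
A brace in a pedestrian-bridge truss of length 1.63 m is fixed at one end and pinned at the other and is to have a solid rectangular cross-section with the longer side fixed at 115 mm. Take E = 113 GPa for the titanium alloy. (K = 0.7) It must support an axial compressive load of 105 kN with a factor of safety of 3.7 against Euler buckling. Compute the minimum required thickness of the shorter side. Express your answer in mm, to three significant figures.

b ≈ 36.2 mm

Required P_cr = n·P = 3.7 × 105 = 388.5 kN
L_e = K·L = 0.7 × 1.63 = 1.141 m
Required I = P_cr·L_e²/(π²E) = 3.885×10^5 × 1.141² / (π² × 1.13×10^11) = 4.535×10^-7 m⁴
I_req = 4.535×10^5 mm⁴
Rectangle, weak axis: I_min = h·b³/12 with h = 115 mm fixed  ⇒  b = (12I/h)^(1/3) = 36.2 mm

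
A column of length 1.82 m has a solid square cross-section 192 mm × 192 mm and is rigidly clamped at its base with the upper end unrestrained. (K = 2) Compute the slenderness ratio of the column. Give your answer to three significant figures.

λ ≈ 65.7

For a square r = a/√12 = 192/√12 = 55.43 mm
L_e = K·L = 2 × 1.82 m = 3.640 m = 3640.0 mm
λ = L_e / r_min = 3640.0 / 55.43 = 65.7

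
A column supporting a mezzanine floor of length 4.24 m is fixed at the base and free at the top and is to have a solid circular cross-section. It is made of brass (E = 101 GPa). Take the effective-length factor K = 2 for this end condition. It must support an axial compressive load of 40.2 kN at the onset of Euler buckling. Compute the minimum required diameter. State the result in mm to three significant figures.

L_e = K·L = 2 × 4.24 = 8.480 m
Required I = P_cr·L_e²/(π²E) = 4.020×10^4 × 8.480² / (π² × 1.01×10^11) = 2.900×10^-6 m⁴
I_req = 2.900×10^6 mm⁴
Solid circle: I = πd⁴/64  ⇒  d = (64I/π)^(1/4) = (64×2.900×10^6/π)^(1/4) = 87.7 mm

d ≈ 87.7 mm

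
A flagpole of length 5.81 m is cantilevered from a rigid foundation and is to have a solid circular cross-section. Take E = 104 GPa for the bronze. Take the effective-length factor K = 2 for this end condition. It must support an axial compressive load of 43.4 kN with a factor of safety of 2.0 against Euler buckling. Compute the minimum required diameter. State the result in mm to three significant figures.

d ≈ 123 mm

Required P_cr = n·P = 2.0 × 43.4 = 86.80 kN
L_e = K·L = 2 × 5.81 = 11.62 m
Required I = P_cr·L_e²/(π²E) = 8.680×10^4 × 11.62² / (π² × 1.04×10^11) = 1.142×10^-5 m⁴
I_req = 1.142×10^7 mm⁴
Solid circle: I = πd⁴/64  ⇒  d = (64I/π)^(1/4) = (64×1.142×10^7/π)^(1/4) = 123 mm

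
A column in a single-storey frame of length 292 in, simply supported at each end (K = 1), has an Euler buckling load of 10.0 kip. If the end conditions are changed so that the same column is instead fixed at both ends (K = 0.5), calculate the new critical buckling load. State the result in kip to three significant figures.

P_cr ∝ 1/K², so P_cr,new = P_cr,old × (K_old/K_new)² = 10.0 × (1/0.5)²
= 10.0 × 4.000 = 40.0 kip

P_cr ≈ 40.0 kip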